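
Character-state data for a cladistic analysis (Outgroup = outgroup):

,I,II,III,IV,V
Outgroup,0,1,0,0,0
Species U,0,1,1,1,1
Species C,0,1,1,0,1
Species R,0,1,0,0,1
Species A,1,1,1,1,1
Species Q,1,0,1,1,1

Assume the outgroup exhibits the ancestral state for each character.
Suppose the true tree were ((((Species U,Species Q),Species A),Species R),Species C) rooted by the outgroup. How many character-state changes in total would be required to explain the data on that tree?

7

Map each character onto ((((Species U,Species Q),Species A),Species R),Species C) (rooted by Outgroup) and count the minimum state changes it requires (Fitch parsimony):
I: 2; II: 1; III: 2; IV: 1; V: 1.
Total tree length = 7.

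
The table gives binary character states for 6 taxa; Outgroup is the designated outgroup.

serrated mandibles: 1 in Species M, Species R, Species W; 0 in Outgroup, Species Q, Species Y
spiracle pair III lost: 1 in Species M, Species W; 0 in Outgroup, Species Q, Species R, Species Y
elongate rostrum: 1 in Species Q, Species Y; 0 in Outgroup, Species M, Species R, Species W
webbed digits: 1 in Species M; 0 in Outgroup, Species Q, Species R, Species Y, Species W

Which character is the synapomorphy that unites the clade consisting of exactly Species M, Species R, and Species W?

serrated mandibles

The outgroup has state '0' for every character, so '1' is the derived state throughout.
Only Species M, Species R, and Species W show the derived state '1' for serrated mandibles, supporting them as a clade.
Only Species M and Species W show the derived state '1' for spiracle pair III lost, supporting them as a clade.
elongate rostrum (derived state '1') is shared by Species Q and Species Y — a synapomorphy uniting that clade.
webbed digits (derived state '1') is unique to Species M (autapomorphy; uninformative for grouping).
Most parsimonious ingroup topology: ((Species Q,Species Y),((Species M,Species W),Species R)).
The clade {Species M, Species R, Species W} is supported by serrated mandibles: its derived state '1' occurs in exactly those taxa and in no other taxon (including the outgroup).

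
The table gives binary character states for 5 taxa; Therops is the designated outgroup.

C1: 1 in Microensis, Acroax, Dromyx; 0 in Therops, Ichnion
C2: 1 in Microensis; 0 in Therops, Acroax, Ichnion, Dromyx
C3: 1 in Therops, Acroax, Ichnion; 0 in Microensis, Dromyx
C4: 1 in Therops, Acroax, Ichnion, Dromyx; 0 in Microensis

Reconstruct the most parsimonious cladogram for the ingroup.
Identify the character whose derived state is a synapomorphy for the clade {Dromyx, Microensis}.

C3

Character polarity is set by the outgroup: the derived state is whichever differs from the outgroup's state, so for C3, C4 the derived state is '0', and for the remaining characters it is '1'.
C1: derived state '1' in Acroax, Dromyx, and Microensis only — synapomorphy for {Acroax, Dromyx, Microensis}.
C2 (derived state '1') is unique to Microensis (autapomorphy; uninformative for grouping).
C3: derived state '0' in Dromyx and Microensis only — synapomorphy for {Dromyx, Microensis}.
C4: derived state '0' in Microensis only — an autapomorphy, so it tells us nothing about relationships among taxa.
Most parsimonious ingroup topology: (((Microensis,Dromyx),Acroax),Ichnion).
The clade {Dromyx, Microensis} is supported by C3: its derived state '0' occurs in exactly those taxa and in no other taxon (including the outgroup).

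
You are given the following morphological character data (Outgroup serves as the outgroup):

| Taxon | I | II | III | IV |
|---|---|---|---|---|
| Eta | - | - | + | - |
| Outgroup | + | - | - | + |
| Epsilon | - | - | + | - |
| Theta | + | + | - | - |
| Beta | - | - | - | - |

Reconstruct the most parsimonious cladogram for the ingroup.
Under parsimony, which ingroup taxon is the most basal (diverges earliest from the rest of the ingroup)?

Theta

Character polarity is set by the outgroup: the derived state is whichever differs from the outgroup's state, so for I, IV the derived state is '-', and for the remaining characters it is '+'.
I: derived state '-' in Beta, Epsilon, and Eta only — synapomorphy for {Beta, Epsilon, Eta}.
II (derived state '+') is unique to Theta (autapomorphy; uninformative for grouping).
Only Epsilon and Eta show the derived state '+' for III, supporting them as a clade.
All ingroup taxa share the derived state '-' for IV; it defines the ingroup but does not resolve relationships within it.
Most parsimonious ingroup topology: ((Beta,(Eta,Epsilon)),Theta).
Theta is sister to the clade containing all other ingroup taxa, so it is the earliest-diverging (most basal) ingroup lineage.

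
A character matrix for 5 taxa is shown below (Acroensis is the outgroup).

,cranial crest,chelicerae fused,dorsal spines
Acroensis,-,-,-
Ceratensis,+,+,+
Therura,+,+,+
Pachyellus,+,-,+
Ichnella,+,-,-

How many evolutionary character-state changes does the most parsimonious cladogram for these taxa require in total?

3

The outgroup has state '-' for every character, so '+' is the derived state throughout.
cranial crest (derived state '+') is shared by all ingroup taxa — unites the whole ingroup.
chelicerae fused: derived state '+' in Ceratensis and Therura only — synapomorphy for {Ceratensis, Therura}.
dorsal spines (derived state '+') is shared by Ceratensis, Pachyellus, and Therura — a synapomorphy uniting that clade.
Most parsimonious ingroup topology: (((Ceratensis,Therura),Pachyellus),Ichnella).
Changes per character on this tree: cranial crest: 1; chelicerae fused: 1; dorsal spines: 1.
Total = 3.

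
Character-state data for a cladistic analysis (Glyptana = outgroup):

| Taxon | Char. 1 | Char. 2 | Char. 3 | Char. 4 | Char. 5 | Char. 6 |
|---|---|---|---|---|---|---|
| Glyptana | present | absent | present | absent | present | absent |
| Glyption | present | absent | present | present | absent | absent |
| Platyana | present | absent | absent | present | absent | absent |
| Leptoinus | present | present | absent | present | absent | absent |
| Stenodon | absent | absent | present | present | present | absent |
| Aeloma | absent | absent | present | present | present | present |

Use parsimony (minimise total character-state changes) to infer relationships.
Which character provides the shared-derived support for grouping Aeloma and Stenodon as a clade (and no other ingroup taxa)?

Character polarity is set by the outgroup: the derived state is whichever differs from the outgroup's state, so for Char. 1, Char. 3, Char. 5 the derived state is 'absent', and for the remaining characters it is 'present'.
Char. 1: derived state 'absent' in Aeloma and Stenodon only — synapomorphy for {Aeloma, Stenodon}.
Char. 2: derived state 'present' in Leptoinus only — an autapomorphy, so it tells us nothing about relationships among taxa.
Only Leptoinus and Platyana show the derived state 'absent' for Char. 3, supporting them as a clade.
All ingroup taxa share the derived state 'present' for Char. 4; it defines the ingroup but does not resolve relationships within it.
Char. 5: derived state 'absent' in Glyption, Leptoinus, and Platyana only — synapomorphy for {Glyption, Leptoinus, Platyana}.
Char. 6 (derived state 'present') is unique to Aeloma (autapomorphy; uninformative for grouping).
Most parsimonious ingroup topology: ((Glyption,(Platyana,Leptoinus)),(Stenodon,Aeloma)).
The clade {Aeloma, Stenodon} is supported by Char. 1: its derived state 'absent' occurs in exactly those taxa and in no other taxon (including the outgroup).

Char. 1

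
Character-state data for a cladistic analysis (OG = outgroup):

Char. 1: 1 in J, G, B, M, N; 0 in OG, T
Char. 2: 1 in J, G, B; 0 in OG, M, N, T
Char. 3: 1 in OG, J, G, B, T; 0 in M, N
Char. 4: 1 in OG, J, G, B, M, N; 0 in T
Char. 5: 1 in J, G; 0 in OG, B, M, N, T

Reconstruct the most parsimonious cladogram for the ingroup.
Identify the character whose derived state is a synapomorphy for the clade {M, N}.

Char. 3

Character polarity is set by the outgroup: the derived state is whichever differs from the outgroup's state, so for Char. 3, Char. 4 the derived state is '0', and for the remaining characters it is '1'.
Char. 1: derived state '1' in B, G, J, M, and N only — synapomorphy for {B, G, J, M, N}.
Only B, G, and J show the derived state '1' for Char. 2, supporting them as a clade.
Char. 3 (derived state '0') is shared by M and N — a synapomorphy uniting that clade.
Char. 4: derived state '0' in T only — an autapomorphy, so it tells us nothing about relationships among taxa.
Only G and J show the derived state '1' for Char. 5, supporting them as a clade.
Most parsimonious ingroup topology: ((((J,G),B),(M,N)),T).
The clade {M, N} is supported by Char. 3: its derived state '0' occurs in exactly those taxa and in no other taxon (including the outgroup).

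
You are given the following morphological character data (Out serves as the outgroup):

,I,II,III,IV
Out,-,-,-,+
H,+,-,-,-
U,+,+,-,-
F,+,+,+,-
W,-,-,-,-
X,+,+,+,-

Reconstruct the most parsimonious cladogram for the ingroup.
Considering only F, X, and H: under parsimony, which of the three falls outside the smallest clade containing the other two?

H

Character polarity is set by the outgroup: the derived state is whichever differs from the outgroup's state, so for IV the derived state is '-', and for the remaining characters it is '+'.
Only F, H, U, and X show the derived state '+' for I, supporting them as a clade.
Only F, U, and X show the derived state '+' for II, supporting them as a clade.
III (derived state '+') is shared by F and X — a synapomorphy uniting that clade.
All ingroup taxa share the derived state '-' for IV; it defines the ingroup but does not resolve relationships within it.
Most parsimonious ingroup topology: ((H,(U,(F,X))),W).
X and F share a more recent common ancestor with each other than either does with H, so H is the least closely related of the three.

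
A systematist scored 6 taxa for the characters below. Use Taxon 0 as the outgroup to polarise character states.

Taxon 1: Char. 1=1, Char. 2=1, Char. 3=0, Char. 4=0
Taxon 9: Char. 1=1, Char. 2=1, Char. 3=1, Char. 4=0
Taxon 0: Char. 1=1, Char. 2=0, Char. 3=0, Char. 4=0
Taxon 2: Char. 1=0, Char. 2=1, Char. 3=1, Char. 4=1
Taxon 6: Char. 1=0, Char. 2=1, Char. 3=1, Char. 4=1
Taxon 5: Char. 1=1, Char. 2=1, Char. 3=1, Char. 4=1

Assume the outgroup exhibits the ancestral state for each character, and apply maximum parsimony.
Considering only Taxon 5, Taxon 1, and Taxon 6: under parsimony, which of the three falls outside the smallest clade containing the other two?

Taxon 1

Character polarity is set by the outgroup: the derived state is whichever differs from the outgroup's state, so for Char. 1 the derived state is '0', and for the remaining characters it is '1'.
Char. 1 (derived state '0') is shared by Taxon 2 and Taxon 6 — a synapomorphy uniting that clade.
All ingroup taxa share the derived state '1' for Char. 2; it defines the ingroup but does not resolve relationships within it.
Char. 3: derived state '1' in Taxon 2, Taxon 5, Taxon 6, and Taxon 9 only — synapomorphy for {Taxon 2, Taxon 5, Taxon 6, Taxon 9}.
Only Taxon 2, Taxon 5, and Taxon 6 show the derived state '1' for Char. 4, supporting them as a clade.
Most parsimonious ingroup topology: ((((Taxon 6,Taxon 2),Taxon 5),Taxon 9),Taxon 1).
Taxon 5 and Taxon 6 share a more recent common ancestor with each other than either does with Taxon 1, so Taxon 1 is the least closely related of the three.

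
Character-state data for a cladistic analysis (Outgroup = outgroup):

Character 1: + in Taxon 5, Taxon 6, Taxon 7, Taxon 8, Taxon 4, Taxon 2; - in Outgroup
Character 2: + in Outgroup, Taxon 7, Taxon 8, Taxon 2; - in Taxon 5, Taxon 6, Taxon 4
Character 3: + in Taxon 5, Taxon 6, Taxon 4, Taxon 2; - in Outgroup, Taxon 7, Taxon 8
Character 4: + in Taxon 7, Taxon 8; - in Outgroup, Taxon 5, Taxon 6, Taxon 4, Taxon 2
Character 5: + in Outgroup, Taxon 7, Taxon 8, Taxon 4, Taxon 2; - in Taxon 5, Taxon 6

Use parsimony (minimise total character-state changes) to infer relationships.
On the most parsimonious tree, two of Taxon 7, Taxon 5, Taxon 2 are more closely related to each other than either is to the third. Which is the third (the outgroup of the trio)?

Character polarity is set by the outgroup: the derived state is whichever differs from the outgroup's state, so for Character 2, Character 5 the derived state is '-', and for the remaining characters it is '+'.
Character 1 (derived state '+') is shared by all ingroup taxa — unites the whole ingroup.
Only Taxon 4, Taxon 5, and Taxon 6 show the derived state '-' for Character 2, supporting them as a clade.
Character 3 (derived state '+') is shared by Taxon 2, Taxon 4, Taxon 5, and Taxon 6 — a synapomorphy uniting that clade.
Character 4 (derived state '+') is shared by Taxon 7 and Taxon 8 — a synapomorphy uniting that clade.
Character 5 (derived state '-') is shared by Taxon 5 and Taxon 6 — a synapomorphy uniting that clade.
Most parsimonious ingroup topology: ((((Taxon 5,Taxon 6),Taxon 4),Taxon 2),(Taxon 7,Taxon 8)).
Taxon 2 and Taxon 5 share a more recent common ancestor with each other than either does with Taxon 7, so Taxon 7 is the least closely related of the three.

Taxon 7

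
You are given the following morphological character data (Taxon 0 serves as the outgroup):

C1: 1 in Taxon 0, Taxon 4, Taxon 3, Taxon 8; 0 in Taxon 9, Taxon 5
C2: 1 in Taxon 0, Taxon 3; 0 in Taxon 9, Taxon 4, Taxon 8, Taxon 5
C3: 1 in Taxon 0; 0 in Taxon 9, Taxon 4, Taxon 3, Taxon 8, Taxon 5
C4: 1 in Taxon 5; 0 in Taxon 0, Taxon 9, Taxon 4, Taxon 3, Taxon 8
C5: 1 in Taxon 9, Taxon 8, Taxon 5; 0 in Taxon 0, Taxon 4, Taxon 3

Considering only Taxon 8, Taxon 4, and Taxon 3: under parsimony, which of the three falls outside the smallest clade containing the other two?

Taxon 3

Character polarity is set by the outgroup: the derived state is whichever differs from the outgroup's state, so for C1, C2, C3 the derived state is '0', and for the remaining characters it is '1'.
Only Taxon 5 and Taxon 9 show the derived state '0' for C1, supporting them as a clade.
Only Taxon 4, Taxon 5, Taxon 8, and Taxon 9 show the derived state '0' for C2, supporting them as a clade.
All ingroup taxa share the derived state '0' for C3; it defines the ingroup but does not resolve relationships within it.
C4: derived state '1' in Taxon 5 only — an autapomorphy, so it tells us nothing about relationships among taxa.
C5 (derived state '1') is shared by Taxon 5, Taxon 8, and Taxon 9 — a synapomorphy uniting that clade.
Most parsimonious ingroup topology: ((((Taxon 9,Taxon 5),Taxon 8),Taxon 4),Taxon 3).
Taxon 4 and Taxon 8 share a more recent common ancestor with each other than either does with Taxon 3, so Taxon 3 is the least closely related of the three.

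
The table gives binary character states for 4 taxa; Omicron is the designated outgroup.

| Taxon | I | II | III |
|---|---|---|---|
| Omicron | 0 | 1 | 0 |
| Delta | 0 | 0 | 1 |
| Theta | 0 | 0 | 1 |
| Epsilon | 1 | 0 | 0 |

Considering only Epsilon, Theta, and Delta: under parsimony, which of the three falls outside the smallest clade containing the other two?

Epsilon

Character polarity is set by the outgroup: the derived state is whichever differs from the outgroup's state, so for II the derived state is '0', and for the remaining characters it is '1'.
I: derived state '1' in Epsilon only — an autapomorphy, so it tells us nothing about relationships among taxa.
II (derived state '0') is shared by all ingroup taxa — unites the whole ingroup.
Only Delta and Theta show the derived state '1' for III, supporting them as a clade.
Most parsimonious ingroup topology: ((Delta,Theta),Epsilon).
Delta and Theta share a more recent common ancestor with each other than either does with Epsilon, so Epsilon is the least closely related of the three.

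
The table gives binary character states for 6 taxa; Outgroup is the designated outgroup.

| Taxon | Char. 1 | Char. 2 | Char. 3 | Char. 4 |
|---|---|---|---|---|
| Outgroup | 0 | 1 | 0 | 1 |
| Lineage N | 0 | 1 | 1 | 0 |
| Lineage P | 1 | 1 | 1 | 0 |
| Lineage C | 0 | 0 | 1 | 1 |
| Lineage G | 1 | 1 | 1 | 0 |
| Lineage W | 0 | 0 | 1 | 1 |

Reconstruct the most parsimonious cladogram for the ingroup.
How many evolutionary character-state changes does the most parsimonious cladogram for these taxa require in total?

Character polarity is set by the outgroup: the derived state is whichever differs from the outgroup's state, so for Char. 2, Char. 4 the derived state is '0', and for the remaining characters it is '1'.
Char. 1: derived state '1' in Lineage G and Lineage P only — synapomorphy for {Lineage G, Lineage P}.
Char. 2: derived state '0' in Lineage C and Lineage W only — synapomorphy for {Lineage C, Lineage W}.
Char. 3 (derived state '1') is shared by all ingroup taxa — unites the whole ingroup.
Char. 4: derived state '0' in Lineage G, Lineage N, and Lineage P only — synapomorphy for {Lineage G, Lineage N, Lineage P}.
Most parsimonious ingroup topology: ((Lineage N,(Lineage P,Lineage G)),(Lineage C,Lineage W)).
Changes per character on this tree: Char. 1: 1; Char. 2: 1; Char. 3: 1; Char. 4: 1.
Total = 4.

4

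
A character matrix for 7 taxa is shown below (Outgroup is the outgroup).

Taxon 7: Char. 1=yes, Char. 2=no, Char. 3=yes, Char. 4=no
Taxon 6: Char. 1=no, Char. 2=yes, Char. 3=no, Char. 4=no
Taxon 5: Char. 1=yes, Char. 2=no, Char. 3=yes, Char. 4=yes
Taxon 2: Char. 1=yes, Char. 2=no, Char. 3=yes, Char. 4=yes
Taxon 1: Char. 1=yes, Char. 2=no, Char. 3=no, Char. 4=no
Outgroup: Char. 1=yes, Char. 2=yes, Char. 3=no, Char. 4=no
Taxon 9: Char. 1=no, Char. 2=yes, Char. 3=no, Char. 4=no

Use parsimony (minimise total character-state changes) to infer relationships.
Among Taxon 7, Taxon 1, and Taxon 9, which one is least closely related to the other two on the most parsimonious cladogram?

Character polarity is set by the outgroup: the derived state is whichever differs from the outgroup's state, so for Char. 1, Char. 2 the derived state is 'no', and for the remaining characters it is 'yes'.
Char. 1: derived state 'no' in Taxon 6 and Taxon 9 only — synapomorphy for {Taxon 6, Taxon 9}.
Only Taxon 1, Taxon 2, Taxon 5, and Taxon 7 show the derived state 'no' for Char. 2, supporting them as a clade.
Char. 3: derived state 'yes' in Taxon 2, Taxon 5, and Taxon 7 only — synapomorphy for {Taxon 2, Taxon 5, Taxon 7}.
Only Taxon 2 and Taxon 5 show the derived state 'yes' for Char. 4, supporting them as a clade.
Most parsimonious ingroup topology: ((((Taxon 5,Taxon 2),Taxon 7),Taxon 1),(Taxon 9,Taxon 6)).
Taxon 7 and Taxon 1 share a more recent common ancestor with each other than either does with Taxon 9, so Taxon 9 is the least closely related of the three.

Taxon 9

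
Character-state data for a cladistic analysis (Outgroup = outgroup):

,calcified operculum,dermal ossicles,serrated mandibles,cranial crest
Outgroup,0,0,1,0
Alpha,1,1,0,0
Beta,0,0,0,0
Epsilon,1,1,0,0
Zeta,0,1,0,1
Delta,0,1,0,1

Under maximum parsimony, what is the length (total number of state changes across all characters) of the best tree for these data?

Character polarity is set by the outgroup: the derived state is whichever differs from the outgroup's state, so for serrated mandibles the derived state is '0', and for the remaining characters it is '1'.
calcified operculum: derived state '1' in Alpha and Epsilon only — synapomorphy for {Alpha, Epsilon}.
Only Alpha, Delta, Epsilon, and Zeta show the derived state '1' for dermal ossicles, supporting them as a clade.
serrated mandibles (derived state '0') is shared by all ingroup taxa — unites the whole ingroup.
cranial crest: derived state '1' in Delta and Zeta only — synapomorphy for {Delta, Zeta}.
Most parsimonious ingroup topology: (((Alpha,Epsilon),(Zeta,Delta)),Beta).
Changes per character on this tree: calcified operculum: 1; dermal ossicles: 1; serrated mandibles: 1; cranial crest: 1.
Total = 4.

4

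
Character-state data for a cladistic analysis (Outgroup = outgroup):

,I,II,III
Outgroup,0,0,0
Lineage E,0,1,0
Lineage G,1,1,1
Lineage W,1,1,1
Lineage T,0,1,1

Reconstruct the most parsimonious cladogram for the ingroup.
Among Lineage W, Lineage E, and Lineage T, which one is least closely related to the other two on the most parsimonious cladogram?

The outgroup has state '0' for every character, so '1' is the derived state throughout.
Only Lineage G and Lineage W show the derived state '1' for I, supporting them as a clade.
All ingroup taxa share the derived state '1' for II; it defines the ingroup but does not resolve relationships within it.
III: derived state '1' in Lineage G, Lineage T, and Lineage W only — synapomorphy for {Lineage G, Lineage T, Lineage W}.
Most parsimonious ingroup topology: (Lineage E,((Lineage G,Lineage W),Lineage T)).
Lineage T and Lineage W share a more recent common ancestor with each other than either does with Lineage E, so Lineage E is the least closely related of the three.

Lineage E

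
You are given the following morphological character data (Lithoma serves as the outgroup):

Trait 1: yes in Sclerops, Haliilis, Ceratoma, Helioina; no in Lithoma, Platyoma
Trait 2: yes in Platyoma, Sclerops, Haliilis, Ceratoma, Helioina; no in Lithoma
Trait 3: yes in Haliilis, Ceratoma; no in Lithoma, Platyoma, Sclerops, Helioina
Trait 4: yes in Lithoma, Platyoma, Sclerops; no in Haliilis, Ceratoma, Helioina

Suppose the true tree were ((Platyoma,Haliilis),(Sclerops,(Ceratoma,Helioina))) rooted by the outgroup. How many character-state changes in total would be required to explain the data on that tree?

Map each character onto ((Platyoma,Haliilis),(Sclerops,(Ceratoma,Helioina))) (rooted by Lithoma) and count the minimum state changes it requires (Fitch parsimony):
Trait 1: 2; Trait 2: 1; Trait 3: 2; Trait 4: 2.
Total tree length = 7.

7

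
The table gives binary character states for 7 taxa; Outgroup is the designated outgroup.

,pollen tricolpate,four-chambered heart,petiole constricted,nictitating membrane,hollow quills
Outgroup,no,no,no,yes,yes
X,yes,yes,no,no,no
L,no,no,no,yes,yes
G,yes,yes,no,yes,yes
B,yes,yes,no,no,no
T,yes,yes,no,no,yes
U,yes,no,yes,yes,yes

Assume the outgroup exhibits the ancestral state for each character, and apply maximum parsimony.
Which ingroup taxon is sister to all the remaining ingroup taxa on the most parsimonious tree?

Character polarity is set by the outgroup: the derived state is whichever differs from the outgroup's state, so for nictitating membrane, hollow quills the derived state is 'no', and for the remaining characters it is 'yes'.
pollen tricolpate: derived state 'yes' in B, G, T, U, and X only — synapomorphy for {B, G, T, U, X}.
Only B, G, T, and X show the derived state 'yes' for four-chambered heart, supporting them as a clade.
petiole constricted (derived state 'yes') is unique to U (autapomorphy; uninformative for grouping).
Only B, T, and X show the derived state 'no' for nictitating membrane, supporting them as a clade.
Only B and X show the derived state 'no' for hollow quills, supporting them as a clade.
Most parsimonious ingroup topology: (((((X,B),T),G),U),L).
L is sister to the clade containing all other ingroup taxa, so it is the earliest-diverging (most basal) ingroup lineage.

L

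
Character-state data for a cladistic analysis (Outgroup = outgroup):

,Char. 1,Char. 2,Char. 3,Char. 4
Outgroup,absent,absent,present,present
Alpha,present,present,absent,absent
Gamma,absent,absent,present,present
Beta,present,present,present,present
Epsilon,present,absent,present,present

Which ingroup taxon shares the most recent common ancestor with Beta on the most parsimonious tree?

Character polarity is set by the outgroup: the derived state is whichever differs from the outgroup's state, so for Char. 3, Char. 4 the derived state is 'absent', and for the remaining characters it is 'present'.
Char. 1 (derived state 'present') is shared by Alpha, Beta, and Epsilon — a synapomorphy uniting that clade.
Char. 2: derived state 'present' in Alpha and Beta only — synapomorphy for {Alpha, Beta}.
Char. 3: derived state 'absent' in Alpha only — an autapomorphy, so it tells us nothing about relationships among taxa.
Char. 4: derived state 'absent' in Alpha only — an autapomorphy, so it tells us nothing about relationships among taxa.
Most parsimonious ingroup topology: (((Alpha,Beta),Epsilon),Gamma).
Beta and Alpha form a cherry on this tree, so they are sister taxa.

Alpha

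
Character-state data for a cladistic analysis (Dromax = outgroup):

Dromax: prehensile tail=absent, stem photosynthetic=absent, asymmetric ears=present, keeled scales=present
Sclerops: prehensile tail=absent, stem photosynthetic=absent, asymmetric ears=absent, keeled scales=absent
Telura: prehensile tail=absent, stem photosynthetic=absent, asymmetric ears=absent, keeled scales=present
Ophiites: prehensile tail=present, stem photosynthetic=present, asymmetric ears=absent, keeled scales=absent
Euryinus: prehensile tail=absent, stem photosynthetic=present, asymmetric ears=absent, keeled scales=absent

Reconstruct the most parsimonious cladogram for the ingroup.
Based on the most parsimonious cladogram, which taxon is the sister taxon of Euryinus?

Ophiites

Character polarity is set by the outgroup: the derived state is whichever differs from the outgroup's state, so for asymmetric ears, keeled scales the derived state is 'absent', and for the remaining characters it is 'present'.
prehensile tail: derived state 'present' in Ophiites only — an autapomorphy, so it tells us nothing about relationships among taxa.
stem photosynthetic: derived state 'present' in Euryinus and Ophiites only — synapomorphy for {Euryinus, Ophiites}.
All ingroup taxa share the derived state 'absent' for asymmetric ears; it defines the ingroup but does not resolve relationships within it.
keeled scales (derived state 'absent') is shared by Euryinus, Ophiites, and Sclerops — a synapomorphy uniting that clade.
Most parsimonious ingroup topology: ((Sclerops,(Ophiites,Euryinus)),Telura).
Euryinus and Ophiites form a cherry on this tree, so they are sister taxa.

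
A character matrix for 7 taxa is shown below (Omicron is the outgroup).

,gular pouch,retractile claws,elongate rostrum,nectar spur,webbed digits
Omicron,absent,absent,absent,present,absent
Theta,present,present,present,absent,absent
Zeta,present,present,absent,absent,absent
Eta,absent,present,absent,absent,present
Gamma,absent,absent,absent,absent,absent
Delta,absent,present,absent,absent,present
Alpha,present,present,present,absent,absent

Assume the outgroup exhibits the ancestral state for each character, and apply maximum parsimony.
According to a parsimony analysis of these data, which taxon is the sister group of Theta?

Alpha

Character polarity is set by the outgroup: the derived state is whichever differs from the outgroup's state, so for nectar spur the derived state is 'absent', and for the remaining characters it is 'present'.
gular pouch (derived state 'present') is shared by Alpha, Theta, and Zeta — a synapomorphy uniting that clade.
Only Alpha, Delta, Eta, Theta, and Zeta show the derived state 'present' for retractile claws, supporting them as a clade.
elongate rostrum: derived state 'present' in Alpha and Theta only — synapomorphy for {Alpha, Theta}.
nectar spur (derived state 'absent') is shared by all ingroup taxa — unites the whole ingroup.
webbed digits (derived state 'present') is shared by Delta and Eta — a synapomorphy uniting that clade.
Most parsimonious ingroup topology: ((((Theta,Alpha),Zeta),(Eta,Delta)),Gamma).
Theta and Alpha form a cherry on this tree, so they are sister taxa.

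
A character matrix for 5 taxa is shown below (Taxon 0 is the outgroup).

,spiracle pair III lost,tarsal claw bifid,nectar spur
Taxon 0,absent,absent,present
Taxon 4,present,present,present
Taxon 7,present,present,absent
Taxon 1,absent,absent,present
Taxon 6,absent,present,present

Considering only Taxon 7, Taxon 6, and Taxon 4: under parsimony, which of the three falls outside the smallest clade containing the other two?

Taxon 6

Character polarity is set by the outgroup: the derived state is whichever differs from the outgroup's state, so for nectar spur the derived state is 'absent', and for the remaining characters it is 'present'.
Only Taxon 4 and Taxon 7 show the derived state 'present' for spiracle pair III lost, supporting them as a clade.
tarsal claw bifid: derived state 'present' in Taxon 4, Taxon 6, and Taxon 7 only — synapomorphy for {Taxon 4, Taxon 6, Taxon 7}.
nectar spur: derived state 'absent' in Taxon 7 only — an autapomorphy, so it tells us nothing about relationships among taxa.
Most parsimonious ingroup topology: (((Taxon 4,Taxon 7),Taxon 6),Taxon 1).
Taxon 4 and Taxon 7 share a more recent common ancestor with each other than either does with Taxon 6, so Taxon 6 is the least closely related of the three.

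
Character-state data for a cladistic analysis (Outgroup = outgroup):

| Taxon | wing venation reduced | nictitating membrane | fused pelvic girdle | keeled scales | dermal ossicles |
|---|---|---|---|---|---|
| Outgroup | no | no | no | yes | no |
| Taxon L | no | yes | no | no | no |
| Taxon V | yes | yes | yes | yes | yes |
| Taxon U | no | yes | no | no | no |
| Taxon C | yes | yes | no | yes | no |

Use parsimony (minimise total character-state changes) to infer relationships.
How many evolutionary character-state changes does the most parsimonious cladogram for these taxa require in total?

5

Character polarity is set by the outgroup: the derived state is whichever differs from the outgroup's state, so for keeled scales the derived state is 'no', and for the remaining characters it is 'yes'.
wing venation reduced: derived state 'yes' in Taxon C and Taxon V only — synapomorphy for {Taxon C, Taxon V}.
All ingroup taxa share the derived state 'yes' for nictitating membrane; it defines the ingroup but does not resolve relationships within it.
fused pelvic girdle (derived state 'yes') is unique to Taxon V (autapomorphy; uninformative for grouping).
keeled scales: derived state 'no' in Taxon L and Taxon U only — synapomorphy for {Taxon L, Taxon U}.
dermal ossicles: derived state 'yes' in Taxon V only — an autapomorphy, so it tells us nothing about relationships among taxa.
Most parsimonious ingroup topology: ((Taxon L,Taxon U),(Taxon V,Taxon C)).
Changes per character on this tree: wing venation reduced: 1; nictitating membrane: 1; fused pelvic girdle: 1; keeled scales: 1; dermal ossicles: 1.
Total = 5.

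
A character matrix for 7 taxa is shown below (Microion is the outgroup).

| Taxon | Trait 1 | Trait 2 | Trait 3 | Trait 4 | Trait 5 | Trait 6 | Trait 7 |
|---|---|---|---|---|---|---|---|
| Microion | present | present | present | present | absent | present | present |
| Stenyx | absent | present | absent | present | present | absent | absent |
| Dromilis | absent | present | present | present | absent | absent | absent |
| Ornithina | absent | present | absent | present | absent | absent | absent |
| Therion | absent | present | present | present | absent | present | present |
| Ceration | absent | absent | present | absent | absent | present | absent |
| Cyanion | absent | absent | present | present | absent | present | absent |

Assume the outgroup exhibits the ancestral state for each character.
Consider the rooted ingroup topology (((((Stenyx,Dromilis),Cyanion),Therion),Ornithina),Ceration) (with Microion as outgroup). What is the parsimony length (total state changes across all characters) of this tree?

11

Map each character onto (((((Stenyx,Dromilis),Cyanion),Therion),Ornithina),Ceration) (rooted by Microion) and count the minimum state changes it requires (Fitch parsimony):
Trait 1: 1; Trait 2: 2; Trait 3: 2; Trait 4: 1; Trait 5: 1; Trait 6: 2; Trait 7: 2.
Total tree length = 11.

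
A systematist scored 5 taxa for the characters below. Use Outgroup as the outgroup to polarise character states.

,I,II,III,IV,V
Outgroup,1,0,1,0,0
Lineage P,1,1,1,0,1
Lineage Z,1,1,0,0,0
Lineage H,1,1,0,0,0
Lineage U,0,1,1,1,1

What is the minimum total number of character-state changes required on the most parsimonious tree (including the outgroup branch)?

Character polarity is set by the outgroup: the derived state is whichever differs from the outgroup's state, so for I, III the derived state is '0', and for the remaining characters it is '1'.
I (derived state '0') is unique to Lineage U (autapomorphy; uninformative for grouping).
All ingroup taxa share the derived state '1' for II; it defines the ingroup but does not resolve relationships within it.
Only Lineage H and Lineage Z show the derived state '0' for III, supporting them as a clade.
IV: derived state '1' in Lineage U only — an autapomorphy, so it tells us nothing about relationships among taxa.
Only Lineage P and Lineage U show the derived state '1' for V, supporting them as a clade.
Most parsimonious ingroup topology: ((Lineage P,Lineage U),(Lineage Z,Lineage H)).
Changes per character on this tree: I: 1; II: 1; III: 1; IV: 1; V: 1.
Total = 5.

5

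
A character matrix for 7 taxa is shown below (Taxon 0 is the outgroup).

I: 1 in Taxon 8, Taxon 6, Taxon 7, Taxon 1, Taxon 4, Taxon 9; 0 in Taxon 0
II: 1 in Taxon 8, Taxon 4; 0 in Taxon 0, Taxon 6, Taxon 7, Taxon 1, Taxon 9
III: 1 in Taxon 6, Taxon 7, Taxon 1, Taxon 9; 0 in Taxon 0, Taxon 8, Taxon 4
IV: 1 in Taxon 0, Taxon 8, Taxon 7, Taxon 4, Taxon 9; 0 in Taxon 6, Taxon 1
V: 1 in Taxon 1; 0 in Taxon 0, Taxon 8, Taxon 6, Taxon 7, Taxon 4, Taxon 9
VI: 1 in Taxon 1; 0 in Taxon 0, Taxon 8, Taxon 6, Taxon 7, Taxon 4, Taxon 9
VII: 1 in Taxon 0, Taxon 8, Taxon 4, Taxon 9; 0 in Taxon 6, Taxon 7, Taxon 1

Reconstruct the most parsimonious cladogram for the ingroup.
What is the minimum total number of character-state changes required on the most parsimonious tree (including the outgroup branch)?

7

Character polarity is set by the outgroup: the derived state is whichever differs from the outgroup's state, so for IV, VII the derived state is '0', and for the remaining characters it is '1'.
I (derived state '1') is shared by all ingroup taxa — unites the whole ingroup.
Only Taxon 4 and Taxon 8 show the derived state '1' for II, supporting them as a clade.
Only Taxon 1, Taxon 6, Taxon 7, and Taxon 9 show the derived state '1' for III, supporting them as a clade.
Only Taxon 1 and Taxon 6 show the derived state '0' for IV, supporting them as a clade.
V: derived state '1' in Taxon 1 only — an autapomorphy, so it tells us nothing about relationships among taxa.
VI: derived state '1' in Taxon 1 only — an autapomorphy, so it tells us nothing about relationships among taxa.
Only Taxon 1, Taxon 6, and Taxon 7 show the derived state '0' for VII, supporting them as a clade.
Most parsimonious ingroup topology: ((Taxon 8,Taxon 4),(((Taxon 6,Taxon 1),Taxon 7),Taxon 9)).
Changes per character on this tree: I: 1; II: 1; III: 1; IV: 1; V: 1; VI: 1; VII: 1.
Total = 7.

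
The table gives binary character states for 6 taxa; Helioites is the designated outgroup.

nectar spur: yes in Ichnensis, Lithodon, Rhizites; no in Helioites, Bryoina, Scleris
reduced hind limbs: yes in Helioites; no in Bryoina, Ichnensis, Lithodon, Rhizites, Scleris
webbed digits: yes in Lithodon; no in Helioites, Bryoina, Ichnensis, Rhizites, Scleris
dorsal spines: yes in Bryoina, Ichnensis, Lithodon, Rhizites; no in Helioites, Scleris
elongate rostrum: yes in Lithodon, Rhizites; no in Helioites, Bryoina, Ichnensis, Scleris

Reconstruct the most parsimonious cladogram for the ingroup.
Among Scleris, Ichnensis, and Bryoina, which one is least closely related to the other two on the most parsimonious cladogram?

Scleris

Character polarity is set by the outgroup: the derived state is whichever differs from the outgroup's state, so for reduced hind limbs the derived state is 'no', and for the remaining characters it is 'yes'.
Only Ichnensis, Lithodon, and Rhizites show the derived state 'yes' for nectar spur, supporting them as a clade.
reduced hind limbs (derived state 'no') is shared by all ingroup taxa — unites the whole ingroup.
webbed digits (derived state 'yes') is unique to Lithodon (autapomorphy; uninformative for grouping).
Only Bryoina, Ichnensis, Lithodon, and Rhizites show the derived state 'yes' for dorsal spines, supporting them as a clade.
Only Lithodon and Rhizites show the derived state 'yes' for elongate rostrum, supporting them as a clade.
Most parsimonious ingroup topology: ((Bryoina,(Ichnensis,(Lithodon,Rhizites))),Scleris).
Ichnensis and Bryoina share a more recent common ancestor with each other than either does with Scleris, so Scleris is the least closely related of the three.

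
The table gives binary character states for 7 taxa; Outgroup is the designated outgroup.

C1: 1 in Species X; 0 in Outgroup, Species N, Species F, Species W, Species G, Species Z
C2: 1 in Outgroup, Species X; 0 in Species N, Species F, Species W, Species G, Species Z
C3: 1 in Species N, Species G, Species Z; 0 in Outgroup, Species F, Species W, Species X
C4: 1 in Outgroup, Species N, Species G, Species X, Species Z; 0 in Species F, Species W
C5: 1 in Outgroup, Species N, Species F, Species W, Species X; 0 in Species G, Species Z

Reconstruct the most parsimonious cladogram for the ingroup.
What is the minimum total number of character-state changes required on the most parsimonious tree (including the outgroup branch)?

Character polarity is set by the outgroup: the derived state is whichever differs from the outgroup's state, so for C2, C4, C5 the derived state is '0', and for the remaining characters it is '1'.
C1 (derived state '1') is unique to Species X (autapomorphy; uninformative for grouping).
Only Species F, Species G, Species N, Species W, and Species Z show the derived state '0' for C2, supporting them as a clade.
C3: derived state '1' in Species G, Species N, and Species Z only — synapomorphy for {Species G, Species N, Species Z}.
C4 (derived state '0') is shared by Species F and Species W — a synapomorphy uniting that clade.
C5: derived state '0' in Species G and Species Z only — synapomorphy for {Species G, Species Z}.
Most parsimonious ingroup topology: (((Species N,(Species G,Species Z)),(Species F,Species W)),Species X).
Changes per character on this tree: C1: 1; C2: 1; C3: 1; C4: 1; C5: 1.
Total = 5.

5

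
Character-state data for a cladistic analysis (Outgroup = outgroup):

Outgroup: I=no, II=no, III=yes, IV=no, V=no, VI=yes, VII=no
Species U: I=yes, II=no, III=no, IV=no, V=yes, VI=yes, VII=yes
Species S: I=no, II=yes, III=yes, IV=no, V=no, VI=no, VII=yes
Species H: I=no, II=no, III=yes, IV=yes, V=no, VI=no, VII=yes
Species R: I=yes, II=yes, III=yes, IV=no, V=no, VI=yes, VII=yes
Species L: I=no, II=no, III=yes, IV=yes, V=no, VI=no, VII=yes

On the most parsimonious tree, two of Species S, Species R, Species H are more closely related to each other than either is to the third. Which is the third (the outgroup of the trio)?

Character polarity is set by the outgroup: the derived state is whichever differs from the outgroup's state, so for III, VI the derived state is 'no', and for the remaining characters it is 'yes'.
Only Species R and Species U show the derived state 'yes' for I, supporting them as a clade.
II (state 'yes') occurs in Species R and Species S but conflicts with the nesting implied by the other characters — most parsimoniously interpreted as homoplasy.
III (derived state 'no') is unique to Species U (autapomorphy; uninformative for grouping).
IV (derived state 'yes') is shared by Species H and Species L — a synapomorphy uniting that clade.
V (derived state 'yes') is unique to Species U (autapomorphy; uninformative for grouping).
VI: derived state 'no' in Species H, Species L, and Species S only — synapomorphy for {Species H, Species L, Species S}.
VII (derived state 'yes') is shared by all ingroup taxa — unites the whole ingroup.
Most parsimonious ingroup topology: ((Species U,Species R),(Species S,(Species H,Species L))).
Species S and Species H share a more recent common ancestor with each other than either does with Species R, so Species R is the least closely related of the three.

Species R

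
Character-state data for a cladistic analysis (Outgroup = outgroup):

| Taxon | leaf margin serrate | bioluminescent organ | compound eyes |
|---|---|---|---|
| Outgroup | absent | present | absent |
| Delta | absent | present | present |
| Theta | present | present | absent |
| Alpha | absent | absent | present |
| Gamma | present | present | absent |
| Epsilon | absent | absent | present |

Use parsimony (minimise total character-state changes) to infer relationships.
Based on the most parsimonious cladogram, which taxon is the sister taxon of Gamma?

Theta

Character polarity is set by the outgroup: the derived state is whichever differs from the outgroup's state, so for bioluminescent organ the derived state is 'absent', and for the remaining characters it is 'present'.
Only Gamma and Theta show the derived state 'present' for leaf margin serrate, supporting them as a clade.
Only Alpha and Epsilon show the derived state 'absent' for bioluminescent organ, supporting them as a clade.
compound eyes: derived state 'present' in Alpha, Delta, and Epsilon only — synapomorphy for {Alpha, Delta, Epsilon}.
Most parsimonious ingroup topology: ((Delta,(Alpha,Epsilon)),(Theta,Gamma)).
Gamma and Theta form a cherry on this tree, so they are sister taxa.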